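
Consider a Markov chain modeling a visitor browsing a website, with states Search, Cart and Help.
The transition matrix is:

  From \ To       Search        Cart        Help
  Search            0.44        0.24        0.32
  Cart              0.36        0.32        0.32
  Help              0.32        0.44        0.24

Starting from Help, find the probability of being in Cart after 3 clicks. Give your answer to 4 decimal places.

Propagate the distribution vector 3 clicks from Help.
After 0 clicks: (0.0000, 0.0000, 1.0000)
After 1 click: (0.3200, 0.4400, 0.2400)
After 2 clicks: (0.3760, 0.3232, 0.3008)
After 3 clicks: (0.3780, 0.3260, 0.2959)
P(in Cart after 3 clicks) = 0.3260

0.3260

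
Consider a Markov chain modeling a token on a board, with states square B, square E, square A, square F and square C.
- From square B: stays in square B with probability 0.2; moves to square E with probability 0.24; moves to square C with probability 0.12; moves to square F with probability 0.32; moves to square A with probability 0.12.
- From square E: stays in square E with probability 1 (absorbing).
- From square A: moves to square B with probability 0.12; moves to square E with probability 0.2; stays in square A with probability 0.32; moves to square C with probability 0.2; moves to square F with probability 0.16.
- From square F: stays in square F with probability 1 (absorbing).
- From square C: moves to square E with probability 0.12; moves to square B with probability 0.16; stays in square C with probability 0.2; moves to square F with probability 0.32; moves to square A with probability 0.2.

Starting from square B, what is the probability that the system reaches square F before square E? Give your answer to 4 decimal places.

0.5761

Let h(s) be the probability of absorption at square F starting from transient state s. Then h(square F) = 1 and h(square E) = 0. By first-step analysis:
h(square B) = 0.2·h(square B) + 0.24·0 + 0.12·h(square A) + 0.32·1 + 0.12·h(square C)
h(square A) = 0.12·h(square B) + 0.2·0 + 0.32·h(square A) + 0.16·1 + 0.2·h(square C)
h(square C) = 0.16·h(square B) + 0.12·0 + 0.2·h(square A) + 0.32·1 + 0.2·h(square C)
Solving: h(square B) = 0.5761, h(square A) = 0.5273, h(square C) = 0.6470.
Starting from square B, the probability is 0.5761.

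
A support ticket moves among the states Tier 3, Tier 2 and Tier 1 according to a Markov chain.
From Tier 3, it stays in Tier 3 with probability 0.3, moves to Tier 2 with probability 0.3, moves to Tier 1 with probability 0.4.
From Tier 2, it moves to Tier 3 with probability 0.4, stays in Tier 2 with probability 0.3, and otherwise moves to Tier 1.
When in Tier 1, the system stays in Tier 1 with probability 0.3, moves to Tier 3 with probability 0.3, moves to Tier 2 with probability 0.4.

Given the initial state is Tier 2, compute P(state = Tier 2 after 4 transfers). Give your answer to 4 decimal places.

Propagate the distribution vector 4 transfers from Tier 2.
After 0 transfers: (0.0000, 1.0000, 0.0000)
After 1 transfer: (0.4000, 0.3000, 0.3000)
After 2 transfers: (0.3300, 0.3300, 0.3400)
After 3 transfers: (0.3330, 0.3340, 0.3330)
After 4 transfers: (0.3334, 0.3333, 0.3333)
P(in Tier 2 after 4 transfers) = 0.3333

0.3333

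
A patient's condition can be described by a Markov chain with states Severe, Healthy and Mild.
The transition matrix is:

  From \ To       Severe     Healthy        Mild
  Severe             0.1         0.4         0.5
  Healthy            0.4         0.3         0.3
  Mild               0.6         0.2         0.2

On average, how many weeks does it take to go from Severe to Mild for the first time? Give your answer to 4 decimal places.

2.3404

Let t(s) be the expected number of weeks to first reach Mild from state s, with t(Mild) = 0. Conditioning on the first week:
t(Severe) = 1 + 0.1·t(Severe) + 0.4·t(Healthy)
t(Healthy) = 1 + 0.4·t(Severe) + 0.3·t(Healthy)
Solving: t(Severe) = 2.3404, t(Healthy) = 2.7660.
Expected weeks from Severe to Mild: 2.3404.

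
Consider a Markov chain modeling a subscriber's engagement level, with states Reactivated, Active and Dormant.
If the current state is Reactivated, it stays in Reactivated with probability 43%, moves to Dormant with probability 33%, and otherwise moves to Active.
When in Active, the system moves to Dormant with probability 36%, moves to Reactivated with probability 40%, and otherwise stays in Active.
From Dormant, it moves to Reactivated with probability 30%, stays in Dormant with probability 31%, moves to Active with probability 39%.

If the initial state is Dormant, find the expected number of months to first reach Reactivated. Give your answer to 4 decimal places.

2.9948

Let t(s) be the expected number of months to first reach Reactivated from state s, with t(Reactivated) = 0. Conditioning on the first month:
t(Active) = 1 + 0.24·t(Active) + 0.36·t(Dormant)
t(Dormant) = 1 + 0.39·t(Active) + 0.31·t(Dormant)
Solving: t(Active) = 2.7344, t(Dormant) = 2.9948.
Expected months from Dormant to Reactivated: 2.9948.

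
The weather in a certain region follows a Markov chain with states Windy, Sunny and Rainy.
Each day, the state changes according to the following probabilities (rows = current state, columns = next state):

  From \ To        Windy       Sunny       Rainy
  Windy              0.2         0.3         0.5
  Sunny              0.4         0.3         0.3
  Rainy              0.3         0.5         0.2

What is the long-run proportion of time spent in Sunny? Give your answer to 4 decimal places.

0.3657

Let the stationary distribution be π with π = πP and π_1 + π_2 + π_3 = 1.
π_1 = 0.2·π_1 + 0.4·π_2 + 0.3·π_3
π_2 = 0.3·π_1 + 0.3·π_2 + 0.5·π_3
Solving with the normalization constraint gives π = (0.3060, 0.3657, 0.3284).
So the stationary probability of Sunny is 0.3657.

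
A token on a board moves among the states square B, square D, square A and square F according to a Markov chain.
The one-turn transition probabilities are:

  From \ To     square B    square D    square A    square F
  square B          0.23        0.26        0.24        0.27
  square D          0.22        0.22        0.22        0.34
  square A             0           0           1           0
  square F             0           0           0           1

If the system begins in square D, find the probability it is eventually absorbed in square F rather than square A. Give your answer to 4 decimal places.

Let h(s) be the probability of absorption at square F starting from transient state s. Then h(square F) = 1 and h(square A) = 0. By first-step analysis:
h(square B) = 0.23·h(square B) + 0.26·h(square D) + 0.24·0 + 0.27·1
h(square D) = 0.22·h(square B) + 0.22·h(square D) + 0.22·0 + 0.34·1
Solving: h(square B) = 0.5502, h(square D) = 0.5911.
Starting from square D, the probability is 0.5911.

0.5911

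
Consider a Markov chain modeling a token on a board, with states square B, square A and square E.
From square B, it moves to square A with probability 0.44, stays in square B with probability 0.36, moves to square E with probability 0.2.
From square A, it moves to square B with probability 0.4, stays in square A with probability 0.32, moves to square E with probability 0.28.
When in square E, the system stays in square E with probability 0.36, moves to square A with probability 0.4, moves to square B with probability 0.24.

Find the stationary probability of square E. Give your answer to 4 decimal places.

0.2746

Let the stationary distribution be π with π = πP and π_1 + π_2 + π_3 = 1.
π_1 = 0.36·π_1 + 0.4·π_2 + 0.24·π_3
π_2 = 0.44·π_1 + 0.32·π_2 + 0.4·π_3
Solving with the normalization constraint gives π = (0.3424, 0.3831, 0.2746).
So the stationary probability of square E is 0.2746.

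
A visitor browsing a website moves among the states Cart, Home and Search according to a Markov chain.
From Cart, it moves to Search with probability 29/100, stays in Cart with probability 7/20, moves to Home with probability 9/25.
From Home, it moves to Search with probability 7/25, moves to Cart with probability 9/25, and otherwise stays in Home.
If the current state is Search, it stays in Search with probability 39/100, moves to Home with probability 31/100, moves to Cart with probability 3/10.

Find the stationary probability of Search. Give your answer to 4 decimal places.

Let the stationary distribution be π with π = πP and π_1 + π_2 + π_3 = 1.
π_1 = 0.35·π_1 + 0.36·π_2 + 0.3·π_3
π_2 = 0.36·π_1 + 0.36·π_2 + 0.31·π_3
Solving with the normalization constraint gives π = (0.3375, 0.3441, 0.3184).
So the stationary probability of Search is 0.3184.

0.3184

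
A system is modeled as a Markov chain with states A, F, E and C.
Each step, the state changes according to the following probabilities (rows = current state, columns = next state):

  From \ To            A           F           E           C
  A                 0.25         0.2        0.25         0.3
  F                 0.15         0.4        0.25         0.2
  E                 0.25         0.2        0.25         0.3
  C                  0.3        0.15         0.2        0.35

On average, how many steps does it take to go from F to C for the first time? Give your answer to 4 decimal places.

Let t(s) be the expected number of steps to first reach C from state s, with t(C) = 0. Conditioning on the first step:
t(A) = 1 + 0.25·t(A) + 0.2·t(F) + 0.25·t(E)
t(F) = 1 + 0.15·t(A) + 0.4·t(F) + 0.25·t(E)
t(E) = 1 + 0.25·t(A) + 0.2·t(F) + 0.25·t(E)
Solving: t(A) = 3.6364, t(F) = 4.0909, t(E) = 3.6364.
Expected steps from F to C: 4.0909.

4.0909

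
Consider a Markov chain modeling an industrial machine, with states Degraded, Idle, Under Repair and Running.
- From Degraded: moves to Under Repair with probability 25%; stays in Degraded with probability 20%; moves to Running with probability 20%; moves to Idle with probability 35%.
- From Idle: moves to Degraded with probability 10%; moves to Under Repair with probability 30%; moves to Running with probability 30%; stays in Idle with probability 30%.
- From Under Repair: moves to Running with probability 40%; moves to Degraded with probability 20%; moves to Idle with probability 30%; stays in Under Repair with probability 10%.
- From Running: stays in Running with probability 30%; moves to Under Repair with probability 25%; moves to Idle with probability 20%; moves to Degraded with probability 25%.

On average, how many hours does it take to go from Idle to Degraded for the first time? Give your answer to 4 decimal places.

5.8072

Let t(s) be the expected number of hours to first reach Degraded from state s, with t(Degraded) = 0. Conditioning on the first hour:
t(Idle) = 1 + 0.3·t(Idle) + 0.3·t(Under Repair) + 0.3·t(Running)
t(Under Repair) = 1 + 0.3·t(Idle) + 0.1·t(Under Repair) + 0.4·t(Running)
t(Running) = 1 + 0.2·t(Idle) + 0.25·t(Under Repair) + 0.3·t(Running)
Solving: t(Idle) = 5.8072, t(Under Repair) = 5.2530, t(Running) = 4.9639.
Expected hours from Idle to Degraded: 5.8072.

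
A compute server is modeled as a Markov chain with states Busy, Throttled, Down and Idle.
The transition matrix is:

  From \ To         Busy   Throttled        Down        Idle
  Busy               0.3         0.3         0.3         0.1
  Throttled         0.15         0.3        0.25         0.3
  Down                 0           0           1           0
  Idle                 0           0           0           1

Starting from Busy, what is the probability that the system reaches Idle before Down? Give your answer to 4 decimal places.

Let h(s) be the probability of absorption at Idle starting from transient state s. Then h(Idle) = 1 and h(Down) = 0. By first-step analysis:
h(Busy) = 0.3·h(Busy) + 0.3·h(Throttled) + 0.3·0 + 0.1·1
h(Throttled) = 0.15·h(Busy) + 0.3·h(Throttled) + 0.25·0 + 0.3·1
Solving: h(Busy) = 0.3596, h(Throttled) = 0.5056.
Starting from Busy, the probability is 0.3596.

0.3596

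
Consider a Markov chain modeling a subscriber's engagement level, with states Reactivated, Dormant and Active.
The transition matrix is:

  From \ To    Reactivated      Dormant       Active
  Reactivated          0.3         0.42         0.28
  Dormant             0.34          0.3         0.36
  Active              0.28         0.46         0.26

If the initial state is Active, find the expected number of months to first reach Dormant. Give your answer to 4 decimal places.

Let t(s) be the expected number of months to first reach Dormant from state s, with t(Dormant) = 0. Conditioning on the first month:
t(Reactivated) = 1 + 0.3·t(Reactivated) + 0.28·t(Active)
t(Active) = 1 + 0.28·t(Reactivated) + 0.26·t(Active)
Solving: t(Reactivated) = 2.3203, t(Active) = 2.2293.
Expected months from Active to Dormant: 2.2293.

2.2293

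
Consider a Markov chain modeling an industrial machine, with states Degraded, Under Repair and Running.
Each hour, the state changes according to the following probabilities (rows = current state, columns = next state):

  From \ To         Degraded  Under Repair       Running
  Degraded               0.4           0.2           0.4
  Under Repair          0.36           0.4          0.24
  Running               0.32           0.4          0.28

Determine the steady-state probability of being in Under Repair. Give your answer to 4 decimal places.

Let the stationary distribution be π with π = πP and π_1 + π_2 + π_3 = 1.
π_1 = 0.4·π_1 + 0.36·π_2 + 0.32·π_3
π_2 = 0.2·π_1 + 0.4·π_2 + 0.4·π_3
Solving with the normalization constraint gives π = (0.3621, 0.3276, 0.3103).
So the stationary probability of Under Repair is 0.3276.

0.3276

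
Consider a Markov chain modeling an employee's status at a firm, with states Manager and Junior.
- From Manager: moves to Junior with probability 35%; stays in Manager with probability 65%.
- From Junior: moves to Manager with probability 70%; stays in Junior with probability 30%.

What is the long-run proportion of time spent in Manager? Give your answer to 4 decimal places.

Let the stationary distribution be π with π = πP and π_1 + π_2 = 1.
π_1 = 0.65·π_1 + 0.7·π_2
Solving with the normalization constraint gives π = (0.6667, 0.3333).
So the stationary probability of Manager is 0.6667.

0.6667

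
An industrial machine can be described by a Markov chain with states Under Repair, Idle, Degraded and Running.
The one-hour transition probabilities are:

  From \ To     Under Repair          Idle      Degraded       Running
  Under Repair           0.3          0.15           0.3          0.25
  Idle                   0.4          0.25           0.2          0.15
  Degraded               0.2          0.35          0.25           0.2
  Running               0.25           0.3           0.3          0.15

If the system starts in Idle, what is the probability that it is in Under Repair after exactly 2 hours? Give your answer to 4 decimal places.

Propagate the distribution vector 2 hours from Idle.
After 0 hours: (0.0000, 1.0000, 0.0000, 0.0000)
After 1 hour: (0.4000, 0.2500, 0.2000, 0.1500)
After 2 hours: (0.2975, 0.2375, 0.2650, 0.2000)
P(in Under Repair after 2 hours) = 0.2975

0.2975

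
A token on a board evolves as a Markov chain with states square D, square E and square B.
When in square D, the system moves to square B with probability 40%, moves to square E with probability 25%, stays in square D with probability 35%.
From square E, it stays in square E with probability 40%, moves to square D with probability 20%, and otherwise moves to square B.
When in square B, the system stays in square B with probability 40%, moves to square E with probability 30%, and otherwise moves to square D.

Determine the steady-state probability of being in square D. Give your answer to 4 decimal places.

Let the stationary distribution be π with π = πP and π_1 + π_2 + π_3 = 1.
π_1 = 0.35·π_1 + 0.2·π_2 + 0.3·π_3
π_2 = 0.25·π_1 + 0.4·π_2 + 0.3·π_3
Solving with the normalization constraint gives π = (0.2824, 0.3176, 0.4000).
So the stationary probability of square D is 0.2824.

0.2824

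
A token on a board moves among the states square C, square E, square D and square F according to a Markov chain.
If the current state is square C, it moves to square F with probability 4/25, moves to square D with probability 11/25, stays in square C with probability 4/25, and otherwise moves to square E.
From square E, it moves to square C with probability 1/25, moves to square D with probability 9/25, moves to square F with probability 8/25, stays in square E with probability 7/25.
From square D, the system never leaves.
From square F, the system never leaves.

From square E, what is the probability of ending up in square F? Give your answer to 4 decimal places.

0.4624

Let h(s) be the probability of absorption at square F starting from transient state s. Then h(square F) = 1 and h(square D) = 0. By first-step analysis:
h(square C) = 0.16·h(square C) + 0.24·h(square E) + 0.44·0 + 0.16·1
h(square E) = 0.04·h(square C) + 0.28·h(square E) + 0.36·0 + 0.32·1
Solving: h(square C) = 0.3226, h(square E) = 0.4624.
Starting from square E, the probability is 0.4624.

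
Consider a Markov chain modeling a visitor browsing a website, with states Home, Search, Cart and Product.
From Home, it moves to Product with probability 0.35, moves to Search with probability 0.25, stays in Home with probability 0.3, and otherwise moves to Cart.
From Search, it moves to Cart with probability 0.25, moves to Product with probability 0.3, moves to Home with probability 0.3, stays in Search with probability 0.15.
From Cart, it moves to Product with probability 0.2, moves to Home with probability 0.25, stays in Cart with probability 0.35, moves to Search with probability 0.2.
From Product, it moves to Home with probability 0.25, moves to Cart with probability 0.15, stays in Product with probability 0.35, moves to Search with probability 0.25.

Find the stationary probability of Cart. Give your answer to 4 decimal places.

0.1976

Let the stationary distribution be π with π = πP and π_1 + π_2 + π_3 + π_4 = 1.
π_1 = 0.3·π_1 + 0.3·π_2 + 0.25·π_3 + 0.25·π_4
π_2 = 0.25·π_1 + 0.15·π_2 + 0.2·π_3 + 0.25·π_4
π_3 = 0.1·π_1 + 0.25·π_2 + 0.35·π_3 + 0.15·π_4
Solving with the normalization constraint gives π = (0.2746, 0.2183, 0.1976, 0.3094).
So the stationary probability of Cart is 0.1976.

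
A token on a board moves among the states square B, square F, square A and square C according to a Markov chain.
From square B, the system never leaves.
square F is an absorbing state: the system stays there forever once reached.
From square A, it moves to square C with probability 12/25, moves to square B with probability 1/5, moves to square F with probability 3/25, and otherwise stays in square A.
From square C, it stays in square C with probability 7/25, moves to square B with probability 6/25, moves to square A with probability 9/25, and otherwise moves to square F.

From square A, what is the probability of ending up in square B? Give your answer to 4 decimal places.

Let h(s) be the probability of absorption at square B starting from transient state s. Then h(square B) = 1 and h(square F) = 0. By first-step analysis:
h(square A) = 0.2·1 + 0.12·0 + 0.2·h(square A) + 0.48·h(square C)
h(square C) = 0.24·1 + 0.12·0 + 0.36·h(square A) + 0.28·h(square C)
Solving: h(square A) = 0.6429, h(square C) = 0.6548.
Starting from square A, the probability is 0.6429.

0.6429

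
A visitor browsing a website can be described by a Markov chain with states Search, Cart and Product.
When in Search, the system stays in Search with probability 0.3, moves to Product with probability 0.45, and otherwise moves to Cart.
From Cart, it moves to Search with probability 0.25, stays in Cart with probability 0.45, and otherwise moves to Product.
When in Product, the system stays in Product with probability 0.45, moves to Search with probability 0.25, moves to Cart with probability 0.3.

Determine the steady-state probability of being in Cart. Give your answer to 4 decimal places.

Let the stationary distribution be π with π = πP and π_1 + π_2 + π_3 = 1.
π_1 = 0.3·π_1 + 0.25·π_2 + 0.25·π_3
π_2 = 0.25·π_1 + 0.45·π_2 + 0.3·π_3
Solving with the normalization constraint gives π = (0.2632, 0.3375, 0.3994).
So the stationary probability of Cart is 0.3375.

0.3375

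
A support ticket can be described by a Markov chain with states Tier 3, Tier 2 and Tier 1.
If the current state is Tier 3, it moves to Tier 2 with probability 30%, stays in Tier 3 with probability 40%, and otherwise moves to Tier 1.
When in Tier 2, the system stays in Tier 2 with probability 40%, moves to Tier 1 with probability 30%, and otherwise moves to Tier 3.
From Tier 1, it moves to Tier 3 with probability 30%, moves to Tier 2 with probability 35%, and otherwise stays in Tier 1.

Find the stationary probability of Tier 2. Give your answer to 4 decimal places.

Let the stationary distribution be π with π = πP and π_1 + π_2 + π_3 = 1.
π_1 = 0.4·π_1 + 0.3·π_2 + 0.3·π_3
π_2 = 0.3·π_1 + 0.4·π_2 + 0.35·π_3
Solving with the normalization constraint gives π = (0.3333, 0.3509, 0.3158).
So the stationary probability of Tier 2 is 0.3509.

0.3509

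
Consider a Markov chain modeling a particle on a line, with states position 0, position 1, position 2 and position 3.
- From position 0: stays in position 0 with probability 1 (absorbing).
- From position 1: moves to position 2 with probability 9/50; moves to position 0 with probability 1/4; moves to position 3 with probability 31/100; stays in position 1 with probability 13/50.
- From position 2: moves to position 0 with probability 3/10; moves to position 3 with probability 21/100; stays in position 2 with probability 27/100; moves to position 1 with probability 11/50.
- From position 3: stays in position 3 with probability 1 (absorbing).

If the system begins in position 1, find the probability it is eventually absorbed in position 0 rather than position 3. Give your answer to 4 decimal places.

0.4724

Let h(s) be the probability of absorption at position 0 starting from transient state s. Then h(position 0) = 1 and h(position 3) = 0. By first-step analysis:
h(position 1) = 0.25·1 + 0.26·h(position 1) + 0.18·h(position 2) + 0.31·0
h(position 2) = 0.3·1 + 0.22·h(position 1) + 0.27·h(position 2) + 0.21·0
Solving: h(position 1) = 0.4724, h(position 2) = 0.5533.
Starting from position 1, the probability is 0.4724.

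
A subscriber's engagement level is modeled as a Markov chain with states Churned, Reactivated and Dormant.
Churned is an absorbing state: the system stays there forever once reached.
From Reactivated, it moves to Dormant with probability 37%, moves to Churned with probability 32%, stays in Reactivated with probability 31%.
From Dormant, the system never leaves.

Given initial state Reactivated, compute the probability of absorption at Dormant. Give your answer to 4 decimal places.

Let h(s) be the probability of absorption at Dormant starting from transient state s. Then h(Dormant) = 1 and h(Churned) = 0. By first-step analysis:
h(Reactivated) = 0.32·0 + 0.31·h(Reactivated) + 0.37·1
Solving: h(Reactivated) = 0.5362.
Starting from Reactivated, the probability is 0.5362.

0.5362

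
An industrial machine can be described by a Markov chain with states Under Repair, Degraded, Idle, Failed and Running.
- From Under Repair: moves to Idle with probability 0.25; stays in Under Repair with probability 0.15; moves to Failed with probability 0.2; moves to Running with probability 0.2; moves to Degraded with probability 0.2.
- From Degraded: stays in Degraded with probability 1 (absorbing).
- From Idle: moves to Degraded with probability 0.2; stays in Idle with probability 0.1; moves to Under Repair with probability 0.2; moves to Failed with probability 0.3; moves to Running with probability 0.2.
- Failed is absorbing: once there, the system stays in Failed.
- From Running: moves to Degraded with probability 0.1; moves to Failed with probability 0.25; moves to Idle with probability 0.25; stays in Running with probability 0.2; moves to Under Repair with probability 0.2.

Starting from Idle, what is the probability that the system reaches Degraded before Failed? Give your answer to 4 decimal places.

Let h(s) be the probability of absorption at Degraded starting from transient state s. Then h(Degraded) = 1 and h(Failed) = 0. By first-step analysis:
h(Under Repair) = 0.15·h(Under Repair) + 0.2·1 + 0.25·h(Idle) + 0.2·0 + 0.2·h(Running)
h(Idle) = 0.2·h(Under Repair) + 0.2·1 + 0.1·h(Idle) + 0.3·0 + 0.2·h(Running)
h(Running) = 0.2·h(Under Repair) + 0.1·1 + 0.25·h(Idle) + 0.25·0 + 0.2·h(Running)
Solving: h(Under Repair) = 0.4372, h(Idle) = 0.3992, h(Running) = 0.3590.
Starting from Idle, the probability is 0.3992.

0.3992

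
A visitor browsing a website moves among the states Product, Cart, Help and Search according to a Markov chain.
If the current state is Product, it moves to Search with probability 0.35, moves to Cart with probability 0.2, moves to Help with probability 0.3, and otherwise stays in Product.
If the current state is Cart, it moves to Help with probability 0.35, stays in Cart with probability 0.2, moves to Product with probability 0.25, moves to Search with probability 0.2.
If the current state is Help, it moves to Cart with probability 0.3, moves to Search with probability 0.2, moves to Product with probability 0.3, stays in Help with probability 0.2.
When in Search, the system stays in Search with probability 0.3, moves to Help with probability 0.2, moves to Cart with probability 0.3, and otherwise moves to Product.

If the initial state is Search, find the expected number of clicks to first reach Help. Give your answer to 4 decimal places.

3.8699

Let t(s) be the expected number of clicks to first reach Help from state s, with t(Help) = 0. Conditioning on the first click:
t(Product) = 1 + 0.15·t(Product) + 0.2·t(Cart) + 0.35·t(Search)
t(Cart) = 1 + 0.25·t(Product) + 0.2·t(Cart) + 0.2·t(Search)
t(Search) = 1 + 0.2·t(Product) + 0.3·t(Cart) + 0.3·t(Search)
Solving: t(Product) = 3.5530, t(Cart) = 3.3278, t(Search) = 3.8699.
Expected clicks from Search to Help: 3.8699.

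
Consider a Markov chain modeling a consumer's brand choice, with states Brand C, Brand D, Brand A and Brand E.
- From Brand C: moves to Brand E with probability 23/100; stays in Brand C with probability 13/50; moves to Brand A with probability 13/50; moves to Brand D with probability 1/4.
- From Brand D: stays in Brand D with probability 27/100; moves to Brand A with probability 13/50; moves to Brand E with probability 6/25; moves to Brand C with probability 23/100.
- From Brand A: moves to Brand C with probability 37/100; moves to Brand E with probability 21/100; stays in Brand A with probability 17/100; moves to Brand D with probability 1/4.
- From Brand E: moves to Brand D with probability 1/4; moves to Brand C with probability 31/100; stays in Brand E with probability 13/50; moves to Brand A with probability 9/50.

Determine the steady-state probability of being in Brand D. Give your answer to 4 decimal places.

Let the stationary distribution be π with π = πP and π_1 + π_2 + π_3 + π_4 = 1.
π_1 = 0.26·π_1 + 0.23·π_2 + 0.37·π_3 + 0.31·π_4
π_2 = 0.25·π_1 + 0.27·π_2 + 0.25·π_3 + 0.25·π_4
π_3 = 0.26·π_1 + 0.26·π_2 + 0.17·π_3 + 0.18·π_4
Solving with the normalization constraint gives π = (0.2884, 0.2551, 0.2213, 0.2352).
So the stationary probability of Brand D is 0.2551.

0.2551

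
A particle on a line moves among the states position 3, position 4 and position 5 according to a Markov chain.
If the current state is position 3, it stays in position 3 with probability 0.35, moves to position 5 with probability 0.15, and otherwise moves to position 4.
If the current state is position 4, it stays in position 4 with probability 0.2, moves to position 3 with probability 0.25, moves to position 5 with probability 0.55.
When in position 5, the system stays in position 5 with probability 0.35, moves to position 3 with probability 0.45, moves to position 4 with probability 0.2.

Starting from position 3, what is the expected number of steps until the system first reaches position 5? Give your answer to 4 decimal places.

Let t(s) be the expected number of steps to first reach position 5 from state s, with t(position 5) = 0. Conditioning on the first step:
t(position 3) = 1 + 0.35·t(position 3) + 0.5·t(position 4)
t(position 4) = 1 + 0.25·t(position 3) + 0.2·t(position 4)
Solving: t(position 3) = 3.2911, t(position 4) = 2.2785.
Expected steps from position 3 to position 5: 3.2911.

3.2911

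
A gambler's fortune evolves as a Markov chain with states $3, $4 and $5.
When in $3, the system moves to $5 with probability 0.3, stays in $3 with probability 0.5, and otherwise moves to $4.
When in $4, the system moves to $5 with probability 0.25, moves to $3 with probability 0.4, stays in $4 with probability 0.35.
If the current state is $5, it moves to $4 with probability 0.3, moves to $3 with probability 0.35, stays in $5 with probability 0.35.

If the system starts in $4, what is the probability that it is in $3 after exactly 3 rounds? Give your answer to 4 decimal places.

0.4280

Propagate the distribution vector 3 rounds from $4.
After 0 rounds: (0.0000, 1.0000, 0.0000)
After 1 round: (0.4000, 0.3500, 0.2500)
After 2 rounds: (0.4275, 0.2775, 0.2950)
After 3 rounds: (0.4280, 0.2711, 0.3009)
P(in $3 after 3 rounds) = 0.4280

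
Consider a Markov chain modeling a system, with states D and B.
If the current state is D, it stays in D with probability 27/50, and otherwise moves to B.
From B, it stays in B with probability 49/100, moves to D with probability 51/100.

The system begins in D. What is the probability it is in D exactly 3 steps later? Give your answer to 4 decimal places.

0.5258

Propagate the distribution vector 3 steps from D.
After 0 steps: (1.0000, 0.0000)
After 1 step: (0.5400, 0.4600)
After 2 steps: (0.5262, 0.4738)
After 3 steps: (0.5258, 0.4742)
P(in D after 3 steps) = 0.5258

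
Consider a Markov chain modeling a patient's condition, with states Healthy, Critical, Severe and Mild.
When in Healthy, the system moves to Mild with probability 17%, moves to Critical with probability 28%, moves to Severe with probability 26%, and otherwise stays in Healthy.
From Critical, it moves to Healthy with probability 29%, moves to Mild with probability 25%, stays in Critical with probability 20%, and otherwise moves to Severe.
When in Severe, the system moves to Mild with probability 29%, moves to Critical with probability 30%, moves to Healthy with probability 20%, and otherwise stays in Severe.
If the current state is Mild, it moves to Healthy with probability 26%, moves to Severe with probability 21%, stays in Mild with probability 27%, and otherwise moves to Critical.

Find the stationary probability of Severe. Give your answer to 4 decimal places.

0.2360

Let the stationary distribution be π with π = πP and π_1 + π_2 + π_3 + π_4 = 1.
π_1 = 0.29·π_1 + 0.29·π_2 + 0.2·π_3 + 0.26·π_4
π_2 = 0.28·π_1 + 0.2·π_2 + 0.3·π_3 + 0.26·π_4
π_3 = 0.26·π_1 + 0.26·π_2 + 0.21·π_3 + 0.21·π_4
Solving with the normalization constraint gives π = (0.2615, 0.2591, 0.2360, 0.2434).
So the stationary probability of Severe is 0.2360.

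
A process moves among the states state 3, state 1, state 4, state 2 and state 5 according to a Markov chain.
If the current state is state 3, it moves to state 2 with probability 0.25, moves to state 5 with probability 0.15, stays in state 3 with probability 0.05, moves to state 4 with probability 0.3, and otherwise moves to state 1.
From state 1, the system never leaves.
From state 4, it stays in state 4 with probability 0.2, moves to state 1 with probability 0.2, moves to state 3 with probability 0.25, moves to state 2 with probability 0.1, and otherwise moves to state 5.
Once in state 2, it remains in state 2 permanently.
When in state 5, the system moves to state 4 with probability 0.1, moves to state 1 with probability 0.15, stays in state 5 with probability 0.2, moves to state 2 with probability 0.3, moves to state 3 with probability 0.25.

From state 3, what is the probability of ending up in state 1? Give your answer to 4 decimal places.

0.4960

Let h(s) be the probability of absorption at state 1 starting from transient state s. Then h(state 1) = 1 and h(state 2) = 0. By first-step analysis:
h(state 3) = 0.05·h(state 3) + 0.25·1 + 0.3·h(state 4) + 0.25·0 + 0.15·h(state 5)
h(state 4) = 0.25·h(state 3) + 0.2·1 + 0.2·h(state 4) + 0.1·0 + 0.25·h(state 5)
h(state 5) = 0.25·h(state 3) + 0.15·1 + 0.1·h(state 4) + 0.3·0 + 0.2·h(state 5)
Solving: h(state 3) = 0.4960, h(state 4) = 0.5329, h(state 5) = 0.4091.
Starting from state 3, the probability is 0.4960.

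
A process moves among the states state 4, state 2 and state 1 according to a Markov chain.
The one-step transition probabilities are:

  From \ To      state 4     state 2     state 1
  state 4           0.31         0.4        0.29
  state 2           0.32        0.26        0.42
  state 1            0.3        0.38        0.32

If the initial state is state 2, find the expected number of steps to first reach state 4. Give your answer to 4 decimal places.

Let t(s) be the expected number of steps to first reach state 4 from state s, with t(state 4) = 0. Conditioning on the first step:
t(state 2) = 1 + 0.26·t(state 2) + 0.42·t(state 1)
t(state 1) = 1 + 0.38·t(state 2) + 0.32·t(state 1)
Solving: t(state 2) = 3.2014, t(state 1) = 3.2596.
Expected steps from state 2 to state 4: 3.2014.

3.2014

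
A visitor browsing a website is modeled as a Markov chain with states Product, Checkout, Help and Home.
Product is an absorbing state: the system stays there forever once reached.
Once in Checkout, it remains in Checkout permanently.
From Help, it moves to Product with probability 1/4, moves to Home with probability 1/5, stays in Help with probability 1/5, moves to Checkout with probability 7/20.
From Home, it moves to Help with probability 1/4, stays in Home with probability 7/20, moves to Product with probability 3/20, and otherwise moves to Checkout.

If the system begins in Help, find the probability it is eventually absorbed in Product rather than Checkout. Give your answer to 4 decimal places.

Let h(s) be the probability of absorption at Product starting from transient state s. Then h(Product) = 1 and h(Checkout) = 0. By first-step analysis:
h(Help) = 0.25·1 + 0.35·0 + 0.2·h(Help) + 0.2·h(Home)
h(Home) = 0.15·1 + 0.25·0 + 0.25·h(Help) + 0.35·h(Home)
Solving: h(Help) = 0.4096, h(Home) = 0.3883.
Starting from Help, the probability is 0.4096.

0.4096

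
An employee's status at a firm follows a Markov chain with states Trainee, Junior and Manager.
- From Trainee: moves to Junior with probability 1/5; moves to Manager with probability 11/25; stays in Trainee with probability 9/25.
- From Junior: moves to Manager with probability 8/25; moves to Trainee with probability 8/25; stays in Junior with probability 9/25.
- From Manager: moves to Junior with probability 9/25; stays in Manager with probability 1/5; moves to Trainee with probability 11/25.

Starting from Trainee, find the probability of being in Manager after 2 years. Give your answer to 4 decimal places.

Sum over the intermediate state after 1 year:
P = P(Trainee→Trainee)·P(Trainee→Manager) + P(Trainee→Junior)·P(Junior→Manager) + P(Trainee→Manager)·P(Manager→Manager)
  = 0.36×0.44 + 0.2×0.32 + 0.44×0.2
  = 0.1584 + 0.0640 + 0.0880 = 0.3104

0.3104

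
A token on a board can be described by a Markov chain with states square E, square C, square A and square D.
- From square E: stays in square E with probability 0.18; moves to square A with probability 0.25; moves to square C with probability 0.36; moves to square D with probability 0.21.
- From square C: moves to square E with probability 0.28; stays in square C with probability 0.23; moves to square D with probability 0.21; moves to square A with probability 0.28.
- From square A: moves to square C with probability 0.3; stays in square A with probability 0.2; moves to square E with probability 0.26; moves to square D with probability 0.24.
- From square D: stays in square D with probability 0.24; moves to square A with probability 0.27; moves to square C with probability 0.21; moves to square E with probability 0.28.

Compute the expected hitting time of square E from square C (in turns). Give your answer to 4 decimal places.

3.6383

Let t(s) be the expected number of turns to first reach square E from state s, with t(square E) = 0. Conditioning on the first turn:
t(square C) = 1 + 0.23·t(square C) + 0.28·t(square A) + 0.21·t(square D)
t(square A) = 1 + 0.3·t(square C) + 0.2·t(square A) + 0.24·t(square D)
t(square D) = 1 + 0.21·t(square C) + 0.27·t(square A) + 0.24·t(square D)
Solving: t(square C) = 3.6383, t(square A) = 3.7056, t(square D) = 3.6376.
Expected turns from square C to square E: 3.6383.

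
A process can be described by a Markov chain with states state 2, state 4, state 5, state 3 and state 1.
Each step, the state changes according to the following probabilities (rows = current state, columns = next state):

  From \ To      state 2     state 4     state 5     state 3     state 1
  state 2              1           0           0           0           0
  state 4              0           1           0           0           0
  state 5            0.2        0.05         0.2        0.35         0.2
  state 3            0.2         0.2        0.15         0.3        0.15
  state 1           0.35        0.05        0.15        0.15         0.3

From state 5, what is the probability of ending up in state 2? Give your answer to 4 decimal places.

0.7104

Let h(s) be the probability of absorption at state 2 starting from transient state s. Then h(state 2) = 1 and h(state 4) = 0. By first-step analysis:
h(state 5) = 0.2·1 + 0.05·0 + 0.2·h(state 5) + 0.35·h(state 3) + 0.2·h(state 1)
h(state 3) = 0.2·1 + 0.2·0 + 0.15·h(state 5) + 0.3·h(state 3) + 0.15·h(state 1)
h(state 1) = 0.35·1 + 0.05·0 + 0.15·h(state 5) + 0.15·h(state 3) + 0.3·h(state 1)
Solving: h(state 5) = 0.7104, h(state 3) = 0.6055, h(state 1) = 0.7820.
Starting from state 5, the probability is 0.7104.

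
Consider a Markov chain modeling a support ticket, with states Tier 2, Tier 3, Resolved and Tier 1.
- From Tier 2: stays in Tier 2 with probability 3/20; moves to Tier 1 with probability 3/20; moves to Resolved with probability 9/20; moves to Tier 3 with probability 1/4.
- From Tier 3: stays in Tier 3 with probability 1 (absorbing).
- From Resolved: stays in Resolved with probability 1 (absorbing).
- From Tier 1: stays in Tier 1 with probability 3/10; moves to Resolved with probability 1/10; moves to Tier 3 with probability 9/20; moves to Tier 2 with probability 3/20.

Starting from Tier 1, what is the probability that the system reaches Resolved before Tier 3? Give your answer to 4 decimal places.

Let h(s) be the probability of absorption at Resolved starting from transient state s. Then h(Resolved) = 1 and h(Tier 3) = 0. By first-step analysis:
h(Tier 2) = 0.15·h(Tier 2) + 0.25·0 + 0.45·1 + 0.15·h(Tier 1)
h(Tier 1) = 0.15·h(Tier 2) + 0.45·0 + 0.1·1 + 0.3·h(Tier 1)
Solving: h(Tier 2) = 0.5764, h(Tier 1) = 0.2664.
Starting from Tier 1, the probability is 0.2664.

0.2664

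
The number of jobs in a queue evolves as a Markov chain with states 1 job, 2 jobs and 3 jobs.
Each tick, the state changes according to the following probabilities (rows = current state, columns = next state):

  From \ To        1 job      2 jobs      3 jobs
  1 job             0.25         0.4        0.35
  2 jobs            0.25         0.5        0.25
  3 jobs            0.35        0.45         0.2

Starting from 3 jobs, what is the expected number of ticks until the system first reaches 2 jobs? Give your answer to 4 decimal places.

Let t(s) be the expected number of ticks to first reach 2 jobs from state s, with t(2 jobs) = 0. Conditioning on the first tick:
t(1 job) = 1 + 0.25·t(1 job) + 0.35·t(3 jobs)
t(3 jobs) = 1 + 0.35·t(1 job) + 0.2·t(3 jobs)
Solving: t(1 job) = 2.4084, t(3 jobs) = 2.3037.
Expected ticks from 3 jobs to 2 jobs: 2.3037.

2.3037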